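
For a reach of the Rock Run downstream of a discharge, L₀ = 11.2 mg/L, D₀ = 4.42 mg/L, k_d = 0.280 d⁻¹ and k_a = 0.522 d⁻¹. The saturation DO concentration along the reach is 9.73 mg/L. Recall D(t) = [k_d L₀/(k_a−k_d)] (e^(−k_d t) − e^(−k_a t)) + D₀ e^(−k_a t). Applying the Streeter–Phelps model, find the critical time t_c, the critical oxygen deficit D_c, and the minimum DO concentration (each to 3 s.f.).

t_c ≈ 0.850 d; D_c ≈ 4.74 mg/L; min DO ≈ 4.99 mg/L

With k_a/k_d = 1.864 and 1 − D₀(k_a−k_d)/(k_d L₀) = 0.6589,
t_c = ln(1.864 × 0.6589) / (0.522 − 0.280) = ln(1.228) / 0.2420 = 0.2057/0.2420 = 0.8501 d.
D_c = (k_d/k_a) L₀ e^(−k_d t_c) = (0.280/0.522) × 11.2 × e^(−0.280×0.8501) = 0.5364 × 11.2 × 0.7882 = 4.735 mg/L.
Minimum DO = C_s − D_c = 9.73 − 4.735 = 4.995 mg/L.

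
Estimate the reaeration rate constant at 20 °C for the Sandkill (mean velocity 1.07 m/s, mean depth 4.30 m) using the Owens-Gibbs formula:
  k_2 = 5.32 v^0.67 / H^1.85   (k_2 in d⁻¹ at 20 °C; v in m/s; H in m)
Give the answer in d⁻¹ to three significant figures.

k_2 = 5.32 × 1.07^0.67 / 4.30^1.85 = 5.32 × 1.046 / 14.86 = 0.3747 d⁻¹.

k_2 ≈ 0.375 d⁻¹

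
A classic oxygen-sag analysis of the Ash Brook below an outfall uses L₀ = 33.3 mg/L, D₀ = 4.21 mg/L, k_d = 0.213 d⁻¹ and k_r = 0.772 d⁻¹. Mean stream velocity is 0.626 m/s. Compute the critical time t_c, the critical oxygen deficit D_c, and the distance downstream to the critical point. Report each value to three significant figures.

At the critical point dD/dt = 0, so k_d L₀ e^(−k_d t) = k_r D. Substituting D(t) from the Streeter–Phelps equation and solving for t gives
t_c = ln[(k_r/k_d)(1 − D₀(k_r−k_d)/(k_d L₀))] / (k_r−k_d).
Here k_r−k_d = 0.5590 d⁻¹ and 1 − D₀(k_r−k_d)/(k_d L₀) = 1 − 4.21×0.5590/(0.213×33.3) = 0.6682, so
t_c = ln(3.624 × 0.6682) / 0.5590 = 0.8845 / 0.5590 = 1.582 d.
L(t_c) = L₀ e^(−k_d t_c) = 33.3 × 0.7139 = 23.77 mg/L, and at the critical point k_r D_c = k_d L, so D_c = (0.213/0.772) × 23.77 = 6.559 mg/L.
x_c = v t_c = 0.626 m/s × 1.582 d × 86400 s/d = 85580 m ≈ 85.6 km.

t_c ≈ 1.58 d; D_c ≈ 6.56 mg/L; x_c ≈ 85.6 km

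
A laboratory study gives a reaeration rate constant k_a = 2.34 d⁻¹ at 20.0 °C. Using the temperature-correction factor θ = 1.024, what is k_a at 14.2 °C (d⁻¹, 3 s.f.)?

k_a(T₂) = k_a(T₁) · θ^(T₂−T₁) = 2.34 × 1.024^(14.2−20.0)
= 2.34 × 1.024^-5.80 = 2.34 × 0.8715 = 2.039 d⁻¹.

k_a ≈ 2.04 d⁻¹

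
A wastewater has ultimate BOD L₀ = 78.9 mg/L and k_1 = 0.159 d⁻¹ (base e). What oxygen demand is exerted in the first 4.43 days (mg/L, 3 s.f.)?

y ≈ 39.9 mg/L

y_t = L₀(1 − e^(−k_1 t)) = 78.9 × (1 − e^(−0.159×4.43))
= 78.9 × (1 − 0.4944) = 78.9 × 0.5056 = 39.89 mg/L.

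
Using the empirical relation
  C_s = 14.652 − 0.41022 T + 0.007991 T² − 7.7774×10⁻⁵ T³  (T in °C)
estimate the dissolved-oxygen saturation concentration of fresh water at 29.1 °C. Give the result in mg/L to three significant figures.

C_s ≈ 7.56 mg/L

C_s = 14.652 − 0.41022×29.1 + 0.007991×29.1² − 7.7774×10⁻⁵×29.1³ = 7.565 mg/L.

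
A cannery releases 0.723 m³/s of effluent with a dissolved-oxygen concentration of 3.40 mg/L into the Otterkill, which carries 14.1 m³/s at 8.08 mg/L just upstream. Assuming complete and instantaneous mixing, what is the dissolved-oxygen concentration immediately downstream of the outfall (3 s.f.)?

7.85 mg/L

Flow-weighted mixing: C = (Q_r C_r + Q_w C_w)/(Q_r + Q_w)
= (14.1×8.08 + 0.723×3.40)/(14.1 + 0.723) = 116.4/14.82 = 7.852 mg/L.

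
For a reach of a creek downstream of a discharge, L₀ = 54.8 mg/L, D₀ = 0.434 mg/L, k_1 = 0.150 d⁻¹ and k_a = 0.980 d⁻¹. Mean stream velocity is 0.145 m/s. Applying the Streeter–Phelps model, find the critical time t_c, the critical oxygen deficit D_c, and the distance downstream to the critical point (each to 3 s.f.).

t_c = [1/(k_a−k_1)] ln[(k_a/k_1)(1 − D₀(k_a−k_1)/(k_1 L₀))]
= [1/(0.980−0.150)] ln[(0.980/0.150)(1 − 0.434×0.8300/(0.150×54.8))]
= (1/0.8300) ln[6.533 × 0.9562] = 1.205 × ln(6.247) = 1.205 × 1.832 = 2.207 d.
L(t_c) = L₀ e^(−k_1 t_c) = 54.8 × 0.7181 = 39.35 mg/L, and at the critical point k_a D_c = k_1 L, so D_c = (0.150/0.980) × 39.35 = 6.024 mg/L.
x_c = v t_c = 0.145 m/s × 2.207 d × 86400 s/d = 27650 m ≈ 27.7 km.

t_c ≈ 2.21 d; D_c ≈ 6.02 mg/L; x_c ≈ 27.7 km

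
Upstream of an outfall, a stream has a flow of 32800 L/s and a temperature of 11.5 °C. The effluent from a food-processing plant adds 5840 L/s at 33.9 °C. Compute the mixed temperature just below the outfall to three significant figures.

14.9 °C

Flow-weighted mixing: C = (Q_r C_r + Q_w C_w)/(Q_r + Q_w)
= (32800×11.5 + 5840×33.9)/(32800 + 5840) = 575200/38640 = 14.89 °C.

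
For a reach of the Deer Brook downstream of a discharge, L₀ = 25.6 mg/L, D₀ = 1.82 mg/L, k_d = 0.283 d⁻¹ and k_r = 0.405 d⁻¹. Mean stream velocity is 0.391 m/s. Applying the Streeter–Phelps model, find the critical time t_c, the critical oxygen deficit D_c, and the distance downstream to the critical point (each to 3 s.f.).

With k_r/k_d = 1.431 and 1 − D₀(k_r−k_d)/(k_d L₀) = 0.9694,
t_c = ln(1.431 × 0.9694) / (0.405 − 0.283) = ln(1.387) / 0.1220 = 0.3273/0.1220 = 2.683 d.
L(t_c) = L₀ e^(−k_d t_c) = 25.6 × 0.4680 = 11.98 mg/L, and at the critical point k_r D_c = k_d L, so D_c = (0.283/0.405) × 11.98 = 8.372 mg/L.
x_c = v t_c = 0.391 m/s × 2.683 d × 86400 s/d = 90630 m ≈ 90.6 km.

t_c ≈ 2.68 d; D_c ≈ 8.37 mg/L; x_c ≈ 90.6 km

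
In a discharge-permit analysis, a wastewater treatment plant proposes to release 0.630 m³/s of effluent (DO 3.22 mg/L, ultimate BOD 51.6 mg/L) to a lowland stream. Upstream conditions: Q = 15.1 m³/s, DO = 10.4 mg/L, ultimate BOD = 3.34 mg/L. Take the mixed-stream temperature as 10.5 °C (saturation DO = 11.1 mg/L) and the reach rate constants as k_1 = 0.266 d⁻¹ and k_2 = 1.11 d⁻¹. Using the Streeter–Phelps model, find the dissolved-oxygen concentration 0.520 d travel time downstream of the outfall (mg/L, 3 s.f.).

Mixed DO = (15.1×10.4 + 0.630×3.22)/(15.1+0.630) = 159.1/15.73 = 10.11 mg/L.
Mixed L₀ = (15.1×3.34 + 0.630×51.6)/(15.73) = 82.94/15.73 = 5.273 mg/L.
Initial deficit D₀ = C_s − DO₀ = 11.1 − 10.11 = 0.9876 mg/L.
D(0.520) = [0.266×5.273/(1.11−0.266)](e^(−0.266×0.520) − e^(−1.11×0.520)) + 0.9876 e^(−1.11×0.520)
= 1.662 × (0.8708 − 0.5615) + 0.9876 × 0.5615 = 1.069 mg/L.
DO = 11.1 − 1.069 = 10.03 mg/L.

DO ≈ 10.0 mg/L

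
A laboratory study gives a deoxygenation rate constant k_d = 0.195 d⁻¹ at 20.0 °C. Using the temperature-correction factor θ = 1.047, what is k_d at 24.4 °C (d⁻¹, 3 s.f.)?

k_d ≈ 0.239 d⁻¹

k_d(T₂) = k_d(T₁) · θ^(T₂−T₁) = 0.195 × 1.047^(24.4−20.0)
= 0.195 × 1.047^4.40 = 0.195 × 1.224 = 0.2387 d⁻¹.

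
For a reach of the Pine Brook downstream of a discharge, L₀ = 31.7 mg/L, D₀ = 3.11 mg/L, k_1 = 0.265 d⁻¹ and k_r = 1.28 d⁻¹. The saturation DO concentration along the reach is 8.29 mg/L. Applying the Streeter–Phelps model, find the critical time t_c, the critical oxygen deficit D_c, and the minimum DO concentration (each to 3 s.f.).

t_c ≈ 1.09 d; D_c ≈ 4.92 mg/L; min DO ≈ 3.37 mg/L

At the critical point dD/dt = 0, so k_1 L₀ e^(−k_1 t) = k_r D. Substituting D(t) from the Streeter–Phelps equation and solving for t gives
t_c = ln[(k_r/k_1)(1 − D₀(k_r−k_1)/(k_1 L₀))] / (k_r−k_1).
Here k_r−k_1 = 1.015 d⁻¹ and 1 − D₀(k_r−k_1)/(k_1 L₀) = 1 − 3.11×1.015/(0.265×31.7) = 0.6242, so
t_c = ln(4.830 × 0.6242) / 1.015 = 1.104 / 1.015 = 1.087 d.
D_c = (k_1/k_r) L₀ e^(−k_1 t_c) = (0.265/1.28) × 31.7 × e^(−0.265×1.087) = 0.2070 × 31.7 × 0.7497 = 4.920 mg/L.
Minimum DO = C_s − D_c = 8.29 − 4.920 = 3.370 mg/L.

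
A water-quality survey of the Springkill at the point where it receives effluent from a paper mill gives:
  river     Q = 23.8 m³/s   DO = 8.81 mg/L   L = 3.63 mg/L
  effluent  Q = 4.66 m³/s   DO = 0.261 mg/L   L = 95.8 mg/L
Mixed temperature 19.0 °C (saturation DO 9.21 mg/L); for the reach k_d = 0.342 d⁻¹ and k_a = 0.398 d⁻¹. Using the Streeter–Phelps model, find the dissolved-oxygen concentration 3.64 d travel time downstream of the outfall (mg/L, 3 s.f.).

DO ≈ 2.72 mg/L

Mixed DO = (23.8×8.81 + 4.66×0.261)/(23.8+4.66) = 210.9/28.46 = 7.410 mg/L.
Mixed L₀ = (23.8×3.63 + 4.66×95.8)/(28.46) = 532.8/28.46 = 18.72 mg/L.
Initial deficit D₀ = C_s − DO₀ = 9.21 − 7.410 = 1.800 mg/L.
D(3.64) = [0.342×18.72/(0.398−0.342)](e^(−0.342×3.64) − e^(−0.398×3.64)) + 1.800 e^(−0.398×3.64)
= 114.3 × (0.2880 − 0.2349) + 1.800 × 0.2349 = 6.495 mg/L.
DO = 9.21 − 6.495 = 2.715 mg/L.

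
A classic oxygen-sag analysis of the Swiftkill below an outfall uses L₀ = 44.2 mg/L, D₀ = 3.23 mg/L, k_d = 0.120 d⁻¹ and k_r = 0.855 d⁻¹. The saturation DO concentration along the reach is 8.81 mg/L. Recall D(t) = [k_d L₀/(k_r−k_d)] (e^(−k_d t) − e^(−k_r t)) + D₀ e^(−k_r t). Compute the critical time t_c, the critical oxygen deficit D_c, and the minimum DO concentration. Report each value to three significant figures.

t_c ≈ 1.86 d; D_c ≈ 4.96 mg/L; min DO ≈ 3.85 mg/L

t_c = [1/(k_r−k_d)] ln[(k_r/k_d)(1 − D₀(k_r−k_d)/(k_d L₀))]
= [1/(0.855−0.120)] ln[(0.855/0.120)(1 − 3.23×0.7350/(0.120×44.2))]
= (1/0.7350) ln[7.125 × 0.5524] = 1.361 × ln(3.936) = 1.361 × 1.370 = 1.864 d.
D_c = (k_d/k_r) L₀ e^(−k_d t_c) = (0.120/0.855) × 44.2 × e^(−0.120×1.864) = 0.1404 × 44.2 × 0.7996 = 4.960 mg/L.
Minimum DO = C_s − D_c = 8.81 − 4.960 = 3.850 mg/L.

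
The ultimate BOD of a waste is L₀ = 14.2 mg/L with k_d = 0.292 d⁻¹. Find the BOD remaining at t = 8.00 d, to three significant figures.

L ≈ 1.37 mg/L

L_t = L₀ e^(−k_d t) = 14.2 × e^(−0.292×8.00) = 14.2 × 0.09671 = 1.373 mg/L.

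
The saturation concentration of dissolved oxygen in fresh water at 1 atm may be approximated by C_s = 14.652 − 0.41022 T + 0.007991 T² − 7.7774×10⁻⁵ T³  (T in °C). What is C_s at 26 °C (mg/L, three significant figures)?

C_s = 14.652 − 0.41022×26 + 0.007991×26² − 7.7774×10⁻⁵×26³ = 8.021 mg/L.

C_s ≈ 8.02 mg/L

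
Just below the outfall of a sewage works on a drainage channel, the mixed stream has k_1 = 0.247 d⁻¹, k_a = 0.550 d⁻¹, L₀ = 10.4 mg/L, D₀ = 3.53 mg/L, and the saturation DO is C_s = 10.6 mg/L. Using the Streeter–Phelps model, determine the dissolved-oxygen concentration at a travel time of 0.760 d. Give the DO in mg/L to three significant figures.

DO ≈ 6.83 mg/L

k_1 L₀/(k_a−k_1) = 0.247×10.4/(0.550−0.247) = 2.569/0.3030 = 8.478 mg/L.
e^(−k_1 t) = e^(−0.247×0.7600) = 0.8288; e^(−k_a t) = e^(−0.550×0.7600) = 0.6584.
D = 8.478 × (0.8288 − 0.6584) + 3.53 × 0.6584 = 1.445 + 2.324 = 3.769 mg/L.
DO = C_s − D = 10.6 − 3.769 = 6.831 mg/L.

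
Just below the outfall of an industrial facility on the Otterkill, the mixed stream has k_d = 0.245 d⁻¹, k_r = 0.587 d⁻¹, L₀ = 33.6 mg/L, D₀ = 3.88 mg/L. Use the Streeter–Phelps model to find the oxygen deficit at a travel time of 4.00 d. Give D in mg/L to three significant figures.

k_d L₀/(k_r−k_d) = 0.245×33.6/(0.587−0.245) = 8.232/0.3420 = 24.07 mg/L.
e^(−k_d t) = e^(−0.245×4.000) = 0.3753; e^(−k_r t) = e^(−0.587×4.000) = 0.09556.
D = 24.07 × (0.3753 − 0.09556) + 3.88 × 0.09556 = 6.734 + 0.3708 = 7.104 mg/L.

D ≈ 7.10 mg/L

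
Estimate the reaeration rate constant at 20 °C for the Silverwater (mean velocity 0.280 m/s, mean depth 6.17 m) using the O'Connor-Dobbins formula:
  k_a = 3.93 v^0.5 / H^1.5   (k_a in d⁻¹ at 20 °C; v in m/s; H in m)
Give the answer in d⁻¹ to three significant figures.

k_a ≈ 0.136 d⁻¹

k_a = 3.93 × 0.280^0.5 / 6.17^1.5 = 3.93 × 0.5292 / 15.33 = 0.1357 d⁻¹.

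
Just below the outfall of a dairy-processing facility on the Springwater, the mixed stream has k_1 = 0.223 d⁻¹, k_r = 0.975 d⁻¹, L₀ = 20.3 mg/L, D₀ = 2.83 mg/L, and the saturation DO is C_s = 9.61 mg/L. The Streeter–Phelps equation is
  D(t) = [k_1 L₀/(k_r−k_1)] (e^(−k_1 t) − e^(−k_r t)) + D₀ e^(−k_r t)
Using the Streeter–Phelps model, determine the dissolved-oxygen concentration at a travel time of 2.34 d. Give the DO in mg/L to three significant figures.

k_1 L₀/(k_r−k_1) = 0.223×20.3/(0.975−0.223) = 4.527/0.7520 = 6.020 mg/L.
e^(−k_1 t) = e^(−0.223×2.340) = 0.5934; e^(−k_r t) = e^(−0.975×2.340) = 0.1021.
D = 6.020 × (0.5934 − 0.1021) + 2.83 × 0.1021 = 2.958 + 0.2890 = 3.247 mg/L.
DO = C_s − D = 9.61 − 3.247 = 6.363 mg/L.

DO ≈ 6.36 mg/L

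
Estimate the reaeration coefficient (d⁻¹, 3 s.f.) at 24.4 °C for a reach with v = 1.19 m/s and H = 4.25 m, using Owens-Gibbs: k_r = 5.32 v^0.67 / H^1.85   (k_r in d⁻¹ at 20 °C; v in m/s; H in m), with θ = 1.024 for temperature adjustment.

k_r ≈ 0.456 d⁻¹

k_r(20) = 5.32 × 1.19^0.67 / 4.25^1.85 = 5.32 × 1.124 / 14.54 = 0.4112 d⁻¹.
k_r(24.4) = 0.4112 × 1.024^(24.4−20) = 0.4112 × 1.110 = 0.4564 d⁻¹.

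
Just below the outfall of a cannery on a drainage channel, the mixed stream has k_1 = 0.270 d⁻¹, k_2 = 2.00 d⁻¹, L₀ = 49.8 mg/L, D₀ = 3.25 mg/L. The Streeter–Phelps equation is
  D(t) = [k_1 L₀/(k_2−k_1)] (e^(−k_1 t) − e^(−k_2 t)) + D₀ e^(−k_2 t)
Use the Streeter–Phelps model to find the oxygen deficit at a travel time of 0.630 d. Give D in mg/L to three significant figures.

D ≈ 5.27 mg/L

k_1 L₀/(k_2−k_1) = 0.270×49.8/(2.00−0.270) = 13.45/1.730 = 7.772 mg/L.
e^(−k_1 t) = e^(−0.270×0.6300) = 0.8436; e^(−k_2 t) = e^(−2.00×0.6300) = 0.2837.
D = 7.772 × (0.8436 − 0.2837) + 3.25 × 0.2837 = 4.352 + 0.9219 = 5.274 mg/L.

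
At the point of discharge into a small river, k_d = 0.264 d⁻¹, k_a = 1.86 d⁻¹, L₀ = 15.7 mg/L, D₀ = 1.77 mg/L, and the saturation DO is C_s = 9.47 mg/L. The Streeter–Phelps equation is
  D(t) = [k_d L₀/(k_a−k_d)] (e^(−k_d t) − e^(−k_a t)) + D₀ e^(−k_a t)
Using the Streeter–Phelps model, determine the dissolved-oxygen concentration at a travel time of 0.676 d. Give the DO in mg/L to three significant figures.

k_d L₀/(k_a−k_d) = 0.264×15.7/(1.86−0.264) = 4.145/1.596 = 2.597 mg/L.
e^(−k_d t) = e^(−0.264×0.6760) = 0.8366; e^(−k_a t) = e^(−1.86×0.6760) = 0.2844.
D = 2.597 × (0.8366 − 0.2844) + 1.77 × 0.2844 = 1.434 + 0.5034 = 1.937 mg/L.
DO = C_s − D = 9.47 − 1.937 = 7.533 mg/L.

DO ≈ 7.53 mg/L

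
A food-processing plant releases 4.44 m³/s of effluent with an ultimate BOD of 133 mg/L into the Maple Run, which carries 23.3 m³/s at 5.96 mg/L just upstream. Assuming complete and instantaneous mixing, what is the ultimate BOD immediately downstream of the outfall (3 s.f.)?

26.3 mg/L

Flow-weighted mixing: C = (Q_r C_r + Q_w C_w)/(Q_r + Q_w)
= (23.3×5.96 + 4.44×133)/(23.3 + 4.44) = 729.4/27.74 = 26.29 mg/L.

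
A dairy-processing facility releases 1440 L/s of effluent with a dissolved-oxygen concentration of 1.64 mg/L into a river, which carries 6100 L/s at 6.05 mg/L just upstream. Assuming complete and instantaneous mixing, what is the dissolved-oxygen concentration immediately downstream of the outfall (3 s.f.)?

5.21 mg/L

Flow-weighted mixing: C = (Q_r C_r + Q_w C_w)/(Q_r + Q_w)
= (6100×6.05 + 1440×1.64)/(6100 + 1440) = 39270/7540 = 5.208 mg/L.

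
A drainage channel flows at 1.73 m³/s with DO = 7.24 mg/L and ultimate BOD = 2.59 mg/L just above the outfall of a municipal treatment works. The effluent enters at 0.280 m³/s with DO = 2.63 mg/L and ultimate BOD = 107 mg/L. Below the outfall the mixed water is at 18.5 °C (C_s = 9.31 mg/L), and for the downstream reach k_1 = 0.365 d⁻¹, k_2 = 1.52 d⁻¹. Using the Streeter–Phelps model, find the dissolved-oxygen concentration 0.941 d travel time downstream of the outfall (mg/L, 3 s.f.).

Mixed DO = (1.73×7.24 + 0.280×2.63)/(1.73+0.280) = 13.26/2.010 = 6.598 mg/L.
Mixed L₀ = (1.73×2.59 + 0.280×107)/(2.010) = 34.44/2.010 = 17.13 mg/L.
Initial deficit D₀ = C_s − DO₀ = 9.31 − 6.598 = 2.712 mg/L.
D(0.941) = [0.365×17.13/(1.52−0.365)](e^(−0.365×0.941) − e^(−1.52×0.941)) + 2.712 e^(−1.52×0.941)
= 5.415 × (0.7093 − 0.2392) + 2.712 × 0.2392 = 3.194 mg/L.
DO = 9.31 − 3.194 = 6.116 mg/L.

DO ≈ 6.12 mg/L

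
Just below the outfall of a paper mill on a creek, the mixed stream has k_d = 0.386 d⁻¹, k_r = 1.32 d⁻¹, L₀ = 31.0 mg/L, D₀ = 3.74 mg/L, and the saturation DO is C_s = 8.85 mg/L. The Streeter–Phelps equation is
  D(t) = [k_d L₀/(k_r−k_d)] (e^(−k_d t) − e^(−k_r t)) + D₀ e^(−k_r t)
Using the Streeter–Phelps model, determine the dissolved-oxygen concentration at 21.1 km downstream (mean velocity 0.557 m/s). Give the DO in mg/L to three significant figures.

DO ≈ 3.12 mg/L

Travel time t = x/v = 21.1 km / (0.557 m/s) = 21100 m / 0.557 m/s = 37880 s = 0.4384 d.
k_d L₀/(k_r−k_d) = 0.386×31.0/(1.32−0.386) = 11.97/0.9340 = 12.81 mg/L.
e^(−k_d t) = e^(−0.386×0.4384) = 0.8443; e^(−k_r t) = e^(−1.32×0.4384) = 0.5606.
D = 12.81 × (0.8443 − 0.5606) + 3.74 × 0.5606 = 3.635 + 2.097 = 5.731 mg/L.
DO = C_s − D = 8.85 − 5.731 = 3.119 mg/L.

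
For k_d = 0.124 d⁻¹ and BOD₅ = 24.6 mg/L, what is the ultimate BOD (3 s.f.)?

BOD₅ = L₀(1 − e^(−5k_d)) ⇒ L₀ = BOD₅ / (1 − e^(−5×0.124))
= 24.6 / (1 − 0.5379) = 24.6 / 0.4621 = 53.24 mg/L.

L₀ ≈ 53.2 mg/L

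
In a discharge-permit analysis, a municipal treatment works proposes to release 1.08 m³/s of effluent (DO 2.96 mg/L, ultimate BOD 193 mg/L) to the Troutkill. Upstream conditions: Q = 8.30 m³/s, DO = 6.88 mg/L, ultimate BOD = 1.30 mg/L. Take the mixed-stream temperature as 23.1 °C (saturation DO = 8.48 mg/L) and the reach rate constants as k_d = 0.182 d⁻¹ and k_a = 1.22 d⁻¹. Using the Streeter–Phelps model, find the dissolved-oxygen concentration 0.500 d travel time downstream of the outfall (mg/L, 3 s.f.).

DO ≈ 5.85 mg/L

Mixed DO = (8.30×6.88 + 1.08×2.96)/(8.30+1.08) = 60.30/9.380 = 6.429 mg/L.
Mixed L₀ = (8.30×1.30 + 1.08×193)/(9.380) = 219.2/9.380 = 23.37 mg/L.
Initial deficit D₀ = C_s − DO₀ = 8.48 − 6.429 = 2.051 mg/L.
D(0.500) = [0.182×23.37/(1.22−0.182)](e^(−0.182×0.500) − e^(−1.22×0.500)) + 2.051 e^(−1.22×0.500)
= 4.098 × (0.9130 − 0.5434) + 2.051 × 0.5434 = 2.629 mg/L.
DO = 8.48 − 2.629 = 5.851 mg/L.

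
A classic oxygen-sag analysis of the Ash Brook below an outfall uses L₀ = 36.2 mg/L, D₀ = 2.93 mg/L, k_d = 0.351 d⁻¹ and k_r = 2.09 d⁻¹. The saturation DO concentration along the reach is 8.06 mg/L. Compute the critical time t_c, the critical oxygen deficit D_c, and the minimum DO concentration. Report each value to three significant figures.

t_c ≈ 0.731 d; D_c ≈ 4.70 mg/L; min DO ≈ 3.36 mg/L

With k_r/k_d = 5.954 and 1 − D₀(k_r−k_d)/(k_d L₀) = 0.5990,
t_c = ln(5.954 × 0.5990) / (2.09 − 0.351) = ln(3.567) / 1.739 = 1.272/1.739 = 0.7312 d.
D_c = (k_d/k_r) L₀ e^(−k_d t_c) = (0.351/2.09) × 36.2 × e^(−0.351×0.7312) = 0.1679 × 36.2 × 0.7736 = 4.703 mg/L.
Minimum DO = C_s − D_c = 8.06 − 4.703 = 3.357 mg/L.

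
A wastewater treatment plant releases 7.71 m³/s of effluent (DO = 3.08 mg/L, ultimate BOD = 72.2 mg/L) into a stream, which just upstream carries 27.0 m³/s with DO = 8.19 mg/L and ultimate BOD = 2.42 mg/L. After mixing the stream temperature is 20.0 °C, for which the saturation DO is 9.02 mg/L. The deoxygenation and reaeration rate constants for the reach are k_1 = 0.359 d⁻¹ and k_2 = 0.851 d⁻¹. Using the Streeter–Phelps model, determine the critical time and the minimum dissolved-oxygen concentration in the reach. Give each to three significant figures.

Mixed DO = (27.0×8.19 + 7.71×3.08)/(27.0+7.71) = 244.9/34.71 = 7.055 mg/L.
Mixed L₀ = (27.0×2.42 + 7.71×72.2)/(34.71) = 622.0/34.71 = 17.92 mg/L.
Initial deficit D₀ = C_s − DO₀ = 9.02 − 7.055 = 1.965 mg/L.
t_c = (1/0.4920) ln[(0.851/0.359)(1 − 1.965×0.4920/(0.359×17.92))] = 2.033 × ln(2.014) = 1.423 d.
D_c = (0.359/0.851) × 17.92 × e^(−0.359×1.423) = 0.4219 × 17.92 × 0.5999 = 4.535 mg/L.
Minimum DO = 9.02 − 4.535 = 4.485 mg/L.

t_c ≈ 1.42 d; minimum DO ≈ 4.48 mg/L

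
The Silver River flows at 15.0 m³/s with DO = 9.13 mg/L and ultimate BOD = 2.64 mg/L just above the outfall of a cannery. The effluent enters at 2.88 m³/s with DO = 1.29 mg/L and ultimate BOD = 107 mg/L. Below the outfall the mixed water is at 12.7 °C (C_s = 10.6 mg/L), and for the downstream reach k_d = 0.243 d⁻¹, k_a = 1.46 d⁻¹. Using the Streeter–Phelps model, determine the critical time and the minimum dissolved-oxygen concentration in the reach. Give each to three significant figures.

t_c ≈ 0.474 d; minimum DO ≈ 7.71 mg/L

Mixed DO = (15.0×9.13 + 2.88×1.29)/(15.0+2.88) = 140.7/17.88 = 7.867 mg/L.
Mixed L₀ = (15.0×2.64 + 2.88×107)/(17.88) = 347.8/17.88 = 19.45 mg/L.
Initial deficit D₀ = C_s − DO₀ = 10.6 − 7.867 = 2.733 mg/L.
t_c = (1/1.217) ln[(1.46/0.243)(1 − 2.733×1.217/(0.243×19.45))] = 0.8217 × ln(1.780) = 0.4739 d.
D_c = (0.243/1.46) × 19.45 × e^(−0.243×0.4739) = 0.1664 × 19.45 × 0.8912 = 2.885 mg/L.
Minimum DO = 10.6 − 2.885 = 7.715 mg/L.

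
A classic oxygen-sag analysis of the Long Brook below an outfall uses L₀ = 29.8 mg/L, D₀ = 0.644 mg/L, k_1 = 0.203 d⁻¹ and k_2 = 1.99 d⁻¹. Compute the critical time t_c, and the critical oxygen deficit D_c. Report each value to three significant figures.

t_c = [1/(k_2−k_1)] ln[(k_2/k_1)(1 − D₀(k_2−k_1)/(k_1 L₀))]
= [1/(1.99−0.203)] ln[(1.99/0.203)(1 − 0.644×1.787/(0.203×29.8))]
= (1/1.787) ln[9.803 × 0.8098] = 0.5596 × ln(7.938) = 0.5596 × 2.072 = 1.159 d.
L(t_c) = L₀ e^(−k_1 t_c) = 29.8 × 0.7903 = 23.55 mg/L, and at the critical point k_2 D_c = k_1 L, so D_c = (0.203/1.99) × 23.55 = 2.402 mg/L.

t_c ≈ 1.16 d; D_c ≈ 2.40 mg/L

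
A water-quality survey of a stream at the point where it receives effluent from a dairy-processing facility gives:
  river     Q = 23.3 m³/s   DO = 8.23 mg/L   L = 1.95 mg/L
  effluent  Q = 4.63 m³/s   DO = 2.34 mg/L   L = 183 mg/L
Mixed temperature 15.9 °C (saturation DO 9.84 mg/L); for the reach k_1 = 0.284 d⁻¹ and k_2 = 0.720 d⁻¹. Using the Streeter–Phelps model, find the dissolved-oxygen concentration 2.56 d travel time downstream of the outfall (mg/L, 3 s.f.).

Mixed DO = (23.3×8.23 + 4.63×2.34)/(23.3+4.63) = 202.6/27.93 = 7.254 mg/L.
Mixed L₀ = (23.3×1.95 + 4.63×183)/(27.93) = 892.7/27.93 = 31.96 mg/L.
Initial deficit D₀ = C_s − DO₀ = 9.84 − 7.254 = 2.586 mg/L.
D(2.56) = [0.284×31.96/(0.720−0.284)](e^(−0.284×2.56) − e^(−0.720×2.56)) + 2.586 e^(−0.720×2.56)
= 20.82 × (0.4833 − 0.1583) + 2.586 × 0.1583 = 7.176 mg/L.
DO = 9.84 − 7.176 = 2.664 mg/L.

DO ≈ 2.66 mg/L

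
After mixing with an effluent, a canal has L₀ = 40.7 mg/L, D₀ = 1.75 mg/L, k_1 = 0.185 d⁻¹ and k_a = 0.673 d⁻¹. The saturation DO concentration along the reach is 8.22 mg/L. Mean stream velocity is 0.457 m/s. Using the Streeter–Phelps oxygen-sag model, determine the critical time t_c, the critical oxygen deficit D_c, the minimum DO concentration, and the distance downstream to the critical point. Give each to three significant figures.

t_c = [1/(k_a−k_1)] ln[(k_a/k_1)(1 − D₀(k_a−k_1)/(k_1 L₀))]
= [1/(0.673−0.185)] ln[(0.673/0.185)(1 − 1.75×0.4880/(0.185×40.7))]
= (1/0.4880) ln[3.638 × 0.8866] = 2.049 × ln(3.225) = 2.049 × 1.171 = 2.400 d.
L(t_c) = L₀ e^(−k_1 t_c) = 40.7 × 0.6415 = 26.11 mg/L, and at the critical point k_a D_c = k_1 L, so D_c = (0.185/0.673) × 26.11 = 7.177 mg/L.
Minimum DO = C_s − D_c = 8.22 − 7.177 = 1.043 mg/L.
x_c = v t_c = 0.457 m/s × 2.400 d × 86400 s/d = 94750 m ≈ 94.7 km.

t_c ≈ 2.40 d; D_c ≈ 7.18 mg/L; min DO ≈ 1.04 mg/L; x_c ≈ 94.7 km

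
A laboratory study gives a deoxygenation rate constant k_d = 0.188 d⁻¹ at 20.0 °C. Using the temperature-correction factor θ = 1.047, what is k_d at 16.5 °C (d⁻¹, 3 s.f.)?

k_d(T₂) = k_d(T₁) · θ^(T₂−T₁) = 0.188 × 1.047^(16.5−20.0)
= 0.188 × 1.047^-3.50 = 0.188 × 0.8515 = 0.1601 d⁻¹.

k_d ≈ 0.160 d⁻¹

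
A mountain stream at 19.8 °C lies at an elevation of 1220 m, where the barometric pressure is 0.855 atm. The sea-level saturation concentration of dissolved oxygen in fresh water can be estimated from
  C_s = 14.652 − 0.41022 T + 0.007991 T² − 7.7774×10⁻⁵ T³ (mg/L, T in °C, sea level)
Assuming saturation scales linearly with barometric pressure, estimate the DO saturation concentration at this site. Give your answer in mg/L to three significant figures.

At sea level: C_s = 14.652 − 0.41022×19.8 + 0.007991×19.8² − 7.7774×10⁻⁵×19.8³ = 9.059 mg/L.
Pressure correction: C_s' = 9.059 × 0.855 = 7.745 mg/L.

C_s ≈ 7.75 mg/L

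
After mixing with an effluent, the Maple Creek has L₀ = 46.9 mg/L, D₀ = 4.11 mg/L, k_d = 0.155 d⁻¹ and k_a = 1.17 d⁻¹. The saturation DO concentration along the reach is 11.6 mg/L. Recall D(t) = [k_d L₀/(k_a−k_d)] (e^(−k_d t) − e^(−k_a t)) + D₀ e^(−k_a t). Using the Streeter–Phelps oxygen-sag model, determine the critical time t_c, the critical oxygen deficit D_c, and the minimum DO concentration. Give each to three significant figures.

t_c ≈ 1.15 d; D_c ≈ 5.20 mg/L; min DO ≈ 6.40 mg/L

t_c = [1/(k_a−k_d)] ln[(k_a/k_d)(1 − D₀(k_a−k_d)/(k_d L₀))]
= [1/(1.17−0.155)] ln[(1.17/0.155)(1 − 4.11×1.015/(0.155×46.9))]
= (1/1.015) ln[7.548 × 0.4261] = 0.9852 × ln(3.217) = 0.9852 × 1.168 = 1.151 d.
D_c = (k_d/k_a) L₀ e^(−k_d t_c) = (0.155/1.17) × 46.9 × e^(−0.155×1.151) = 0.1325 × 46.9 × 0.8366 = 5.198 mg/L.
Minimum DO = C_s − D_c = 11.6 − 5.198 = 6.402 mg/L.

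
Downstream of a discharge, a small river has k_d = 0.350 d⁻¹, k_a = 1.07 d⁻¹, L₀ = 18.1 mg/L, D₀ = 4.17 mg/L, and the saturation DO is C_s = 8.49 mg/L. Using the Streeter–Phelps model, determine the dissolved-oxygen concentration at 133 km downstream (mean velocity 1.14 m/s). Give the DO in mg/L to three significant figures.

Travel time t = x/v = 133 km / (1.14 m/s) = 133000 m / 1.14 m/s = 116700 s = 1.350 d.
k_d L₀/(k_a−k_d) = 0.350×18.1/(1.07−0.350) = 6.335/0.7200 = 8.799 mg/L.
e^(−k_d t) = e^(−0.350×1.350) = 0.6234; e^(−k_a t) = e^(−1.07×1.350) = 0.2358.
D = 8.799 × (0.6234 − 0.2358) + 4.17 × 0.2358 = 3.410 + 0.9832 = 4.393 mg/L.
DO = C_s − D = 8.49 − 4.393 = 4.097 mg/L.

DO ≈ 4.10 mg/L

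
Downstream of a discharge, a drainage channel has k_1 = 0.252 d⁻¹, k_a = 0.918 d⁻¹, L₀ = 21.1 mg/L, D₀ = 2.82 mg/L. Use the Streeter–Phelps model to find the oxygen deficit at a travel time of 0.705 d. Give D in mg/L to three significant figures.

D ≈ 3.98 mg/L

k_1 L₀/(k_a−k_1) = 0.252×21.1/(0.918−0.252) = 5.317/0.6660 = 7.984 mg/L.
e^(−k_1 t) = e^(−0.252×0.7050) = 0.8372; e^(−k_a t) = e^(−0.918×0.7050) = 0.5235.
D = 7.984 × (0.8372 − 0.5235) + 2.82 × 0.5235 = 2.505 + 1.476 = 3.981 mg/L.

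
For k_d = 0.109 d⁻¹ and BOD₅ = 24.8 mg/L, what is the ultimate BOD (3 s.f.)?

BOD₅ = L₀(1 − e^(−5k_d)) ⇒ L₀ = BOD₅ / (1 − e^(−5×0.109))
= 24.8 / (1 − 0.5798) = 24.8 / 0.4202 = 59.03 mg/L.

L₀ ≈ 59.0 mg/L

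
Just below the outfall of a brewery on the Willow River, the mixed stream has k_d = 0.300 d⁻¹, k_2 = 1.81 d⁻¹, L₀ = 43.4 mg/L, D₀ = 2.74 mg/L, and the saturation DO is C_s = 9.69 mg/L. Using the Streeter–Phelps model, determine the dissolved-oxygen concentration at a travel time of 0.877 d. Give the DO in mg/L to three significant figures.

DO ≈ 4.26 mg/L

k_d L₀/(k_2−k_d) = 0.300×43.4/(1.81−0.300) = 13.02/1.510 = 8.623 mg/L.
e^(−k_d t) = e^(−0.300×0.8770) = 0.7687; e^(−k_2 t) = e^(−1.81×0.8770) = 0.2045.
D = 8.623 × (0.7687 − 0.2045) + 2.74 × 0.2045 = 4.865 + 0.5602 = 5.425 mg/L.
DO = C_s − D = 9.69 − 5.425 = 4.265 mg/L.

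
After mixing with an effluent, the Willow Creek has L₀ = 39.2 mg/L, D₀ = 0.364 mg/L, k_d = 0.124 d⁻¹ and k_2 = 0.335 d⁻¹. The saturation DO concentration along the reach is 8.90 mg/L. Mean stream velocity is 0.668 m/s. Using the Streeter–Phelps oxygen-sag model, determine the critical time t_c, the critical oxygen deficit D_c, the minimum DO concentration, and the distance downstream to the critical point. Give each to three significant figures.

t_c ≈ 4.63 d; D_c ≈ 8.17 mg/L; min DO ≈ 0.733 mg/L; x_c ≈ 267 km

With k_2/k_d = 2.702 and 1 − D₀(k_2−k_d)/(k_d L₀) = 0.9842,
t_c = ln(2.702 × 0.9842) / (0.335 − 0.124) = ln(2.659) / 0.2110 = 0.9779/0.2110 = 4.635 d.
L(t_c) = L₀ e^(−k_d t_c) = 39.2 × 0.5629 = 22.06 mg/L, and at the critical point k_2 D_c = k_d L, so D_c = (0.124/0.335) × 22.06 = 8.167 mg/L.
Minimum DO = C_s − D_c = 8.90 − 8.167 = 0.7328 mg/L.
x_c = v t_c = 0.668 m/s × 4.635 d × 86400 s/d = 267500 m ≈ 267 km.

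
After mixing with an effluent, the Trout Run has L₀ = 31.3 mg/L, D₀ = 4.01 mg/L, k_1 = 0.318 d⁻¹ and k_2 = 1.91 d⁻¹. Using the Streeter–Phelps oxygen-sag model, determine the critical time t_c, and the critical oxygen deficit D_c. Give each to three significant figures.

t_c = [1/(k_2−k_1)] ln[(k_2/k_1)(1 − D₀(k_2−k_1)/(k_1 L₀))]
= [1/(1.91−0.318)] ln[(1.91/0.318)(1 − 4.01×1.592/(0.318×31.3))]
= (1/1.592) ln[6.006 × 0.3586] = 0.6281 × ln(2.154) = 0.6281 × 0.7673 = 0.4820 d.
L(t_c) = L₀ e^(−k_1 t_c) = 31.3 × 0.8579 = 26.85 mg/L, and at the critical point k_2 D_c = k_1 L, so D_c = (0.318/1.91) × 26.85 = 4.471 mg/L.

t_c ≈ 0.482 d; D_c ≈ 4.47 mg/L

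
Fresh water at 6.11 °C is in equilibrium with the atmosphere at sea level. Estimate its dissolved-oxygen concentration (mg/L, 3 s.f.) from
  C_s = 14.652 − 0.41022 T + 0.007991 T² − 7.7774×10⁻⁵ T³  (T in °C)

C_s ≈ 12.4 mg/L

C_s = 14.652 − 0.41022×6.11 + 0.007991×6.11² − 7.7774×10⁻⁵×6.11³ = 12.43 mg/L.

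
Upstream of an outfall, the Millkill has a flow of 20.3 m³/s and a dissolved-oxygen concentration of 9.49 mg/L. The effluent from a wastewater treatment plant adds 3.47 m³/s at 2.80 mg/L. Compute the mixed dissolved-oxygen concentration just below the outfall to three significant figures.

8.51 mg/L

Flow-weighted mixing: C = (Q_r C_r + Q_w C_w)/(Q_r + Q_w)
= (20.3×9.49 + 3.47×2.80)/(20.3 + 3.47) = 202.4/23.77 = 8.513 mg/L.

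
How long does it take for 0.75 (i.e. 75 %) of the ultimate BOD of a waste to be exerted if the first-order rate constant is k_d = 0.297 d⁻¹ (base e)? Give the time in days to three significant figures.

y/L₀ = 1 − e^(−k_d t) = 0.75 ⇒ e^(−k_d t) = 0.250
t = −ln(0.250) / 0.297 = 1.386 / 0.297 = 4.668 d.

t ≈ 4.67 d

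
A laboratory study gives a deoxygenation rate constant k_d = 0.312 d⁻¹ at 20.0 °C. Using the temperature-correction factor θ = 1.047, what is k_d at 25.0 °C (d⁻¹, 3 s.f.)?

k_d ≈ 0.393 d⁻¹

k_d(T₂) = k_d(T₁) · θ^(T₂−T₁) = 0.312 × 1.047^(25.0−20.0)
= 0.312 × 1.047^5.00 = 0.312 × 1.258 = 0.3925 d⁻¹.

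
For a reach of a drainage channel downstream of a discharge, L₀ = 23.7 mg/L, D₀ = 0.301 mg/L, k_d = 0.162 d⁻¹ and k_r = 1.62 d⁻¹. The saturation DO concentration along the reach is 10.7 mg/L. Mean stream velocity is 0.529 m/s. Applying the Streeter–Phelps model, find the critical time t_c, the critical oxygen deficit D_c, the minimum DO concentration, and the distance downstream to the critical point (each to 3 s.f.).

t_c = [1/(k_r−k_d)] ln[(k_r/k_d)(1 − D₀(k_r−k_d)/(k_d L₀))]
= [1/(1.62−0.162)] ln[(1.62/0.162)(1 − 0.301×1.458/(0.162×23.7))]
= (1/1.458) ln[10.00 × 0.8857] = 0.6859 × ln(8.857) = 0.6859 × 2.181 = 1.496 d.
L(t_c) = L₀ e^(−k_d t_c) = 23.7 × 0.7848 = 18.60 mg/L, and at the critical point k_r D_c = k_d L, so D_c = (0.162/1.62) × 18.60 = 1.860 mg/L.
Minimum DO = C_s − D_c = 10.7 − 1.860 = 8.840 mg/L.
x_c = v t_c = 0.529 m/s × 1.496 d × 86400 s/d = 68380 m ≈ 68.4 km.

t_c ≈ 1.50 d; D_c ≈ 1.86 mg/L; min DO ≈ 8.84 mg/L; x_c ≈ 68.4 km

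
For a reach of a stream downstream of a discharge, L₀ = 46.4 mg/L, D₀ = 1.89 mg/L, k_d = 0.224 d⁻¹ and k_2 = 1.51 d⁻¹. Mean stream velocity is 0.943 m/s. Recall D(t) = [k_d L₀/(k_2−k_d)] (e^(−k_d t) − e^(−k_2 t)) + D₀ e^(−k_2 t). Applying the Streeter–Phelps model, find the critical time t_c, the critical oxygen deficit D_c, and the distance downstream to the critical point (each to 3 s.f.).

With k_2/k_d = 6.741 and 1 − D₀(k_2−k_d)/(k_d L₀) = 0.7662,
t_c = ln(6.741 × 0.7662) / (1.51 − 0.224) = ln(5.165) / 1.286 = 1.642/1.286 = 1.277 d.
D_c = (k_d/k_2) L₀ e^(−k_d t_c) = (0.224/1.51) × 46.4 × e^(−0.224×1.277) = 0.1483 × 46.4 × 0.7513 = 5.171 mg/L.
x_c = v t_c = 0.943 m/s × 1.277 d × 86400 s/d = 104000 m ≈ 104 km.

t_c ≈ 1.28 d; D_c ≈ 5.17 mg/L; x_c ≈ 104 km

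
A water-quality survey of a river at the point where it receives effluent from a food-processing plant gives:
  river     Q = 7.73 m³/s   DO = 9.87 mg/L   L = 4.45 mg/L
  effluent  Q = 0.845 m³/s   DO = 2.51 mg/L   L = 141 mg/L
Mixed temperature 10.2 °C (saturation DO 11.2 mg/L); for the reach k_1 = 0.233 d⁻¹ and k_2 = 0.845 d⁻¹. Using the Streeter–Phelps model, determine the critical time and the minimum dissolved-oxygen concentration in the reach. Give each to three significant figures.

Mixed DO = (7.73×9.87 + 0.845×2.51)/(7.73+0.845) = 78.42/8.575 = 9.145 mg/L.
Mixed L₀ = (7.73×4.45 + 0.845×141)/(8.575) = 153.5/8.575 = 17.91 mg/L.
Initial deficit D₀ = C_s − DO₀ = 11.2 − 9.145 = 2.055 mg/L.
t_c = (1/0.6120) ln[(0.845/0.233)(1 − 2.055×0.6120/(0.233×17.91))] = 1.634 × ln(2.533) = 1.519 d.
D_c = (0.233/0.845) × 17.91 × e^(−0.233×1.519) = 0.2757 × 17.91 × 0.7020 = 3.466 mg/L.
Minimum DO = 11.2 − 3.466 = 7.734 mg/L.

t_c ≈ 1.52 d; minimum DO ≈ 7.73 mg/L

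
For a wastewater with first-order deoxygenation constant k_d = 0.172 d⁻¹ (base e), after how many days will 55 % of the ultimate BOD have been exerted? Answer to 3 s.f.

t ≈ 4.64 d

y/L₀ = 1 − e^(−k_d t) = 0.55 ⇒ e^(−k_d t) = 0.450
t = −ln(0.450) / 0.172 = 0.7985 / 0.172 = 4.642 d.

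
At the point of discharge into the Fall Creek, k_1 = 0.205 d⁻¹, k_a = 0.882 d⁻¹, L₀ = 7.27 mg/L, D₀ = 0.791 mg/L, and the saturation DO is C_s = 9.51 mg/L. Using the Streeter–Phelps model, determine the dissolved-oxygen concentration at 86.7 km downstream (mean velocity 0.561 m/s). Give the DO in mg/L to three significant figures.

DO ≈ 8.28 mg/L

Travel time t = x/v = 86.7 km / (0.561 m/s) = 86700 m / 0.561 m/s = 154500 s = 1.789 d.
k_1 L₀/(k_a−k_1) = 0.205×7.27/(0.882−0.205) = 1.490/0.6770 = 2.201 mg/L.
e^(−k_1 t) = e^(−0.205×1.789) = 0.6930; e^(−k_a t) = e^(−0.882×1.789) = 0.2065.
D = 2.201 × (0.6930 − 0.2065) + 0.791 × 0.2065 = 1.071 + 0.1633 = 1.234 mg/L.
DO = C_s − D = 9.51 − 1.234 = 8.276 mg/L.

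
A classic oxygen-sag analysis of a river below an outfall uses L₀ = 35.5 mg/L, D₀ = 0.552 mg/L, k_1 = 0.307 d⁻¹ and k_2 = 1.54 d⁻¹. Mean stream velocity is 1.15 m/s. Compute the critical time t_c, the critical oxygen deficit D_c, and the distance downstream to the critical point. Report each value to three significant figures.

At the critical point dD/dt = 0, so k_1 L₀ e^(−k_1 t) = k_2 D. Substituting D(t) from the Streeter–Phelps equation and solving for t gives
t_c = ln[(k_2/k_1)(1 − D₀(k_2−k_1)/(k_1 L₀))] / (k_2−k_1).
Here k_2−k_1 = 1.233 d⁻¹ and 1 − D₀(k_2−k_1)/(k_1 L₀) = 1 − 0.552×1.233/(0.307×35.5) = 0.9375, so
t_c = ln(5.016 × 0.9375) / 1.233 = 1.548 / 1.233 = 1.256 d.
L(t_c) = L₀ e^(−k_1 t_c) = 35.5 × 0.6801 = 24.14 mg/L, and at the critical point k_2 D_c = k_1 L, so D_c = (0.307/1.54) × 24.14 = 4.813 mg/L.
x_c = v t_c = 1.15 m/s × 1.256 d × 86400 s/d = 124800 m ≈ 125 km.

t_c ≈ 1.26 d; D_c ≈ 4.81 mg/L; x_c ≈ 125 km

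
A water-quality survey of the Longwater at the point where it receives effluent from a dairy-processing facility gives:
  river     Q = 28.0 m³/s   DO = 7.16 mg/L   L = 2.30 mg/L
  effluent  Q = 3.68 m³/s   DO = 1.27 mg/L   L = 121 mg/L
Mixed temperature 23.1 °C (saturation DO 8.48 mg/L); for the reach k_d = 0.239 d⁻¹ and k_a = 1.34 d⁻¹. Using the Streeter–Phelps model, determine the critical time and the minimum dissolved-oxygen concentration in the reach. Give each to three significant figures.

Mixed DO = (28.0×7.16 + 3.68×1.27)/(28.0+3.68) = 205.2/31.68 = 6.476 mg/L.
Mixed L₀ = (28.0×2.30 + 3.68×121)/(31.68) = 509.7/31.68 = 16.09 mg/L.
Initial deficit D₀ = C_s − DO₀ = 8.48 − 6.476 = 2.004 mg/L.
t_c = (1/1.101) ln[(1.34/0.239)(1 − 2.004×1.101/(0.239×16.09))] = 0.9083 × ln(2.389) = 0.7910 d.
D_c = (0.239/1.34) × 16.09 × e^(−0.239×0.7910) = 0.1784 × 16.09 × 0.8277 = 2.375 mg/L.
Minimum DO = 8.48 − 2.375 = 6.105 mg/L.

t_c ≈ 0.791 d; minimum DO ≈ 6.10 mg/L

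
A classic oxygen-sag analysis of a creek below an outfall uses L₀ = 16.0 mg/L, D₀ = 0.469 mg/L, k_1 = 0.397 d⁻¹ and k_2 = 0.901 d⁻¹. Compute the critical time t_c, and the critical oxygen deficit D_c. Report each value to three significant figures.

t_c = [1/(k_2−k_1)] ln[(k_2/k_1)(1 − D₀(k_2−k_1)/(k_1 L₀))]
= [1/(0.901−0.397)] ln[(0.901/0.397)(1 − 0.469×0.5040/(0.397×16.0))]
= (1/0.5040) ln[2.270 × 0.9628] = 1.984 × ln(2.185) = 1.984 × 0.7816 = 1.551 d.
D_c = (k_1/k_2) L₀ e^(−k_1 t_c) = (0.397/0.901) × 16.0 × e^(−0.397×1.551) = 0.4406 × 16.0 × 0.5403 = 3.809 mg/L.

t_c ≈ 1.55 d; D_c ≈ 3.81 mg/L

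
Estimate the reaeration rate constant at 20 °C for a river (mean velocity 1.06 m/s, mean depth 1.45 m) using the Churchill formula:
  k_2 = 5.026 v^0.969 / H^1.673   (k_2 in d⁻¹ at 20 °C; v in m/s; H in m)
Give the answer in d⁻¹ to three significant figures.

k_2 = 5.026 × 1.06^0.969 / 1.45^1.673 = 5.026 × 1.058 / 1.862 = 2.856 d⁻¹.

k_2 ≈ 2.86 d⁻¹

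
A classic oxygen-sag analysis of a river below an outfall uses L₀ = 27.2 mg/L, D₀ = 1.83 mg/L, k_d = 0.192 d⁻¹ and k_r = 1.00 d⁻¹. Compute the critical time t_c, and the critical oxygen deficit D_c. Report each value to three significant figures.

t_c ≈ 1.63 d; D_c ≈ 3.82 mg/L

At the critical point dD/dt = 0, so k_d L₀ e^(−k_d t) = k_r D. Substituting D(t) from the Streeter–Phelps equation and solving for t gives
t_c = ln[(k_r/k_d)(1 − D₀(k_r−k_d)/(k_d L₀))] / (k_r−k_d).
Here k_r−k_d = 0.8080 d⁻¹ and 1 − D₀(k_r−k_d)/(k_d L₀) = 1 − 1.83×0.8080/(0.192×27.2) = 0.7169, so
t_c = ln(5.208 × 0.7169) / 0.8080 = 1.317 / 0.8080 = 1.630 d.
L(t_c) = L₀ e^(−k_d t_c) = 27.2 × 0.7312 = 19.89 mg/L, and at the critical point k_r D_c = k_d L, so D_c = (0.192/1.00) × 19.89 = 3.819 mg/L.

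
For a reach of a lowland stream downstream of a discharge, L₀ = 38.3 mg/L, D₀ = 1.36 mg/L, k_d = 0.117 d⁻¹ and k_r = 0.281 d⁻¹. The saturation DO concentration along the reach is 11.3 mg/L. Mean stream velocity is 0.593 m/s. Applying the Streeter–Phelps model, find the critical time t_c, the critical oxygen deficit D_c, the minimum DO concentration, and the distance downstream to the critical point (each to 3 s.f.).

At the critical point dD/dt = 0, so k_d L₀ e^(−k_d t) = k_r D. Substituting D(t) from the Streeter–Phelps equation and solving for t gives
t_c = ln[(k_r/k_d)(1 − D₀(k_r−k_d)/(k_d L₀))] / (k_r−k_d).
Here k_r−k_d = 0.1640 d⁻¹ and 1 − D₀(k_r−k_d)/(k_d L₀) = 1 − 1.36×0.1640/(0.117×38.3) = 0.9502, so
t_c = ln(2.402 × 0.9502) / 0.1640 = 0.8251 / 0.1640 = 5.031 d.
L(t_c) = L₀ e^(−k_d t_c) = 38.3 × 0.5551 = 21.26 mg/L, and at the critical point k_r D_c = k_d L, so D_c = (0.117/0.281) × 21.26 = 8.852 mg/L.
Minimum DO = C_s − D_c = 11.3 − 8.852 = 2.448 mg/L.
x_c = v t_c = 0.593 m/s × 5.031 d × 86400 s/d = 257800 m ≈ 258 km.

t_c ≈ 5.03 d; D_c ≈ 8.85 mg/L; min DO ≈ 2.45 mg/L; x_c ≈ 258 km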